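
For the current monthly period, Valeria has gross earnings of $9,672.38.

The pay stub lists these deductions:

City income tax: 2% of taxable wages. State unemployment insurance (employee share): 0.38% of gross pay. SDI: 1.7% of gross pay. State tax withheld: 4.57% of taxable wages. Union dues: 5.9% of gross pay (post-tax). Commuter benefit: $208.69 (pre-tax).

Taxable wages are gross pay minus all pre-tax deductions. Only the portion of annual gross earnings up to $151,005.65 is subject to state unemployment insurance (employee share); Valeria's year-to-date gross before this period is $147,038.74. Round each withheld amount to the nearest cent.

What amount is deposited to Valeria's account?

$8,091.76

Commuter benefit: $208.69
Taxable wages = $9,672.38 − $208.69 = $9,463.69
City income tax: $9,463.69 × 0.02 = $189.27
State tax withheld: $9,463.69 × 0.0457 = $432.49
State unemployment insurance (employee share): only $151,005.65 − $147,038.74 = $3,966.91 of this check is subject → $3,966.91 × 0.0038 = $15.07
SDI: $9,672.38 × 0.017 = $164.43
Union dues: $9,672.38 × 0.059 = $570.67
Total deductions = $208.69 + $189.27 + $432.49 + $15.07 + $164.43 + $570.67 = $1,580.62
Net pay = $9,672.38 − $1,580.62 = $8,091.76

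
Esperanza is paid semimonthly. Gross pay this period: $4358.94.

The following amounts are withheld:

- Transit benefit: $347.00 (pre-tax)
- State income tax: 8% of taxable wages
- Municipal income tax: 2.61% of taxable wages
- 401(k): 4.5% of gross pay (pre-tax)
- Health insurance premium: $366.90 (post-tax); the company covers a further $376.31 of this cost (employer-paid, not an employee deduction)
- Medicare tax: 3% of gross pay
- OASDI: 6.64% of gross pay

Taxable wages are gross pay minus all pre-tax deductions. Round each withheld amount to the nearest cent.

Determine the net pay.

401(k): $4358.94 × 0.045 = $196.15
Transit benefit: $347.00
Pre-tax total = $196.15 + $347.00 = $543.15
Taxable wages = $4358.94 − $543.15 = $3815.79
State income tax: $3815.79 × 0.08 = $305.26
Municipal income tax: $3815.79 × 0.0261 = $99.59
Medicare tax: $4358.94 × 0.03 = $130.77
OASDI: $4358.94 × 0.0664 = $289.43
Health insurance premium: $366.90
(Employer's $376.31 toward health insurance premium is not withheld from the employee.)
Total deductions = $196.15 + $347.00 + $305.26 + $99.59 + $130.77 + $289.43 + $366.90 = $1735.10
Net pay = $4358.94 − $1735.10 = $2623.84

$2623.84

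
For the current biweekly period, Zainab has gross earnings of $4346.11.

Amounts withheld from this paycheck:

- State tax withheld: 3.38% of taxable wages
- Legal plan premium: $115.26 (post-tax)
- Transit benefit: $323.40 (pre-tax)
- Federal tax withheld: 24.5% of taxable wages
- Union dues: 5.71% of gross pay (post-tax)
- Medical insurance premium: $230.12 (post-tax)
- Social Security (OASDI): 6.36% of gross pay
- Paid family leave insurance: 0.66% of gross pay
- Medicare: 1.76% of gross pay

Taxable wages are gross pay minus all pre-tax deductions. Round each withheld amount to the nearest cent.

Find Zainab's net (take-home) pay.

Transit benefit: $323.40
Taxable wages = $4346.11 − $323.40 = $4022.71
Federal tax withheld: $4022.71 × 0.245 = $985.56
State tax withheld: $4022.71 × 0.0338 = $135.97
Medicare: $4346.11 × 0.0176 = $76.49
Social Security (OASDI): $4346.11 × 0.0636 = $276.41
Paid family leave insurance: $4346.11 × 0.0066 = $28.68
Legal plan premium: $115.26
Medical insurance premium: $230.12
Union dues: $4346.11 × 0.0571 = $248.16
Total deductions = $323.40 + $985.56 + $135.97 + $76.49 + $276.41 + $28.68 + $115.26 + $230.12 + $248.16 = $2420.05
Net pay = $4346.11 − $2420.05 = $1926.06

$1926.06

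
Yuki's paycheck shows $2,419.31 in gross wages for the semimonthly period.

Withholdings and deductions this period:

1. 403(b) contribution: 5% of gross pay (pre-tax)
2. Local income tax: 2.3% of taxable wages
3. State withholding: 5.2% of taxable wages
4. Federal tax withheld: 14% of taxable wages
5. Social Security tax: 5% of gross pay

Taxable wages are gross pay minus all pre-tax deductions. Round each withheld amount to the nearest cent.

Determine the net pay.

$1,683.23

403(b) contribution: $2,419.31 × 0.05 = $120.97
Taxable wages = $2,419.31 − $120.97 = $2,298.34
Local income tax: $2,298.34 × 0.023 = $52.86
Federal tax withheld: $2,298.34 × 0.14 = $321.77
State withholding: $2,298.34 × 0.052 = $119.51
Social Security tax: $2,419.31 × 0.05 = $120.97
Total deductions = $120.97 + $52.86 + $321.77 + $119.51 + $120.97 = $736.08
Net pay = $2,419.31 − $736.08 = $1,683.23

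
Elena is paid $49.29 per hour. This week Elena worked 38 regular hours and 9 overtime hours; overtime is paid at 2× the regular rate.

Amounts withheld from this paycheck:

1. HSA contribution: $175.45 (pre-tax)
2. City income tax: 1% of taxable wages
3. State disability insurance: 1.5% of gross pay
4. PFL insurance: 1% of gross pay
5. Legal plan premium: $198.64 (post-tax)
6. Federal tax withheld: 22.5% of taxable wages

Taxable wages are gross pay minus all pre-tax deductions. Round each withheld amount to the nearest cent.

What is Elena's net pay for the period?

$1,709.72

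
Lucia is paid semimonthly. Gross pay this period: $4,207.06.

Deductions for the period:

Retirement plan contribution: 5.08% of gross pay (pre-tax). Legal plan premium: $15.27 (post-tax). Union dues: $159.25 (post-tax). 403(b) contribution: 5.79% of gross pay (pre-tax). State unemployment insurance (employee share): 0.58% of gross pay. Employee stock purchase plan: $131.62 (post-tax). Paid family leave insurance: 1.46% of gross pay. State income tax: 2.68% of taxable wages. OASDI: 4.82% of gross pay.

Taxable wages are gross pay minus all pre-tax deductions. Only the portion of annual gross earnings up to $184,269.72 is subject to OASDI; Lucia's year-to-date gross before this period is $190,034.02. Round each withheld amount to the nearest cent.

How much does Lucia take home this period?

$3,257.30

403(b) contribution: $4,207.06 × 0.0579 = $243.59
Retirement plan contribution: $4,207.06 × 0.0508 = $213.72
Pre-tax total = $243.59 + $213.72 = $457.31
Taxable wages = $4,207.06 − $457.31 = $3,749.75
State income tax: $3,749.75 × 0.0268 = $100.49
Paid family leave insurance: $4,207.06 × 0.0146 = $61.42
State unemployment insurance (employee share): $4,207.06 × 0.0058 = $24.40
OASDI: annual cap $184,269.72 already reached (YTD $190,034.02), so $0.00
Employee stock purchase plan: $131.62
Legal plan premium: $15.27
Union dues: $159.25
Total deductions = $243.59 + $213.72 + $100.49 + $61.42 + $24.40 + $0.00 + $131.62 + $15.27 + $159.25 = $949.76
Net pay = $4,207.06 − $949.76 = $3,257.30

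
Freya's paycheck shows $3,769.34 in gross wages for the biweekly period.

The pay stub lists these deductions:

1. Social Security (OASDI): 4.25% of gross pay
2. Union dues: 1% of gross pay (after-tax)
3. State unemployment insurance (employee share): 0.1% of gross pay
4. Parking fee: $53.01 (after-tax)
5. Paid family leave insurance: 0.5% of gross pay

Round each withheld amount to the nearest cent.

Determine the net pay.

$3,495.82

Social Security (OASDI): $3,769.34 × 0.0425 = $160.20
State unemployment insurance (employee share): $3,769.34 × 0.001 = $3.77
Paid family leave insurance: $3,769.34 × 0.005 = $18.85
Parking fee: $53.01
Union dues: $3,769.34 × 0.01 = $37.69
Total deductions = $160.20 + $3.77 + $18.85 + $53.01 + $37.69 = $273.52
Net pay = $3,769.34 − $273.52 = $3,495.82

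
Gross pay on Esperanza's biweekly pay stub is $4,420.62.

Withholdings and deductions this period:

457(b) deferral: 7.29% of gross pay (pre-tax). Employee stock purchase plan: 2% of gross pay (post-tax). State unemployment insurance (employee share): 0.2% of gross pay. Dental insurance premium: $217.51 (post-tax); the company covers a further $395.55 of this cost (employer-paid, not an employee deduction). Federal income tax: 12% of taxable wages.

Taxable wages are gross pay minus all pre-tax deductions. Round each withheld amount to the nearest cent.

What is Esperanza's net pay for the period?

$3,291.80

457(b) deferral: $4,420.62 × 0.0729 = $322.26
Taxable wages = $4,420.62 − $322.26 = $4,098.36
Federal income tax: $4,098.36 × 0.12 = $491.80
State unemployment insurance (employee share): $4,420.62 × 0.002 = $8.84
Employee stock purchase plan: $4,420.62 × 0.02 = $88.41
Dental insurance premium: $217.51
(Employer's $395.55 toward dental insurance premium is not withheld from the employee.)
Total deductions = $322.26 + $491.80 + $8.84 + $88.41 + $217.51 = $1,128.82
Net pay = $4,420.62 − $1,128.82 = $3,291.80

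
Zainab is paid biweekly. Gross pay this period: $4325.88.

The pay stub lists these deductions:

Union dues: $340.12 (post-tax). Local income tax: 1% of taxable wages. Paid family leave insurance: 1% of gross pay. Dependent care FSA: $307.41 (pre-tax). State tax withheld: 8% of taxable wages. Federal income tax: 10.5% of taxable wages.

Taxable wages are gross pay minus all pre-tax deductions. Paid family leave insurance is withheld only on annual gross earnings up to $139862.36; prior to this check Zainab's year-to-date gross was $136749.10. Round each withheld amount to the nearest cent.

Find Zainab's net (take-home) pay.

Dependent care FSA: $307.41
Taxable wages = $4325.88 − $307.41 = $4018.47
State tax withheld: $4018.47 × 0.08 = $321.48
Federal income tax: $4018.47 × 0.105 = $421.94
Local income tax: $4018.47 × 0.01 = $40.18
Paid family leave insurance: only $139862.36 − $136749.10 = $3113.26 of this check is subject → $3113.26 × 0.01 = $31.13
Union dues: $340.12
Total deductions = $307.41 + $321.48 + $421.94 + $40.18 + $31.13 + $340.12 = $1462.26
Net pay = $4325.88 − $1462.26 = $2863.62

$2863.62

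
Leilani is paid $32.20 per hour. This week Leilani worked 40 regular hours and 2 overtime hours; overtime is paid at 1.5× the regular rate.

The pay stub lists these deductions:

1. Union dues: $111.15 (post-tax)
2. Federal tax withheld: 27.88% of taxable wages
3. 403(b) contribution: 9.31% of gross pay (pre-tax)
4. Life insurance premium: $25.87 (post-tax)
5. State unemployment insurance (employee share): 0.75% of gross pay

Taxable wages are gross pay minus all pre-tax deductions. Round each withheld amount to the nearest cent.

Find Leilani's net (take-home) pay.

Regular pay: 40 × $32.20 = $1,288.00
Overtime pay: 2 × $32.20 × 1.5 = $96.60
Gross pay = $1,288.00 + $96.60 = $1,384.60
403(b) contribution: $1,384.60 × 0.0931 = $128.91
Taxable wages = $1,384.60 − $128.91 = $1,255.69
Federal tax withheld: $1,255.69 × 0.2788 = $350.09
State unemployment insurance (employee share): $1,384.60 × 0.0075 = $10.38
Union dues: $111.15
Life insurance premium: $25.87
Total deductions = $128.91 + $350.09 + $10.38 + $111.15 + $25.87 = $626.40
Net pay = $1,384.60 − $626.40 = $758.20

$758.20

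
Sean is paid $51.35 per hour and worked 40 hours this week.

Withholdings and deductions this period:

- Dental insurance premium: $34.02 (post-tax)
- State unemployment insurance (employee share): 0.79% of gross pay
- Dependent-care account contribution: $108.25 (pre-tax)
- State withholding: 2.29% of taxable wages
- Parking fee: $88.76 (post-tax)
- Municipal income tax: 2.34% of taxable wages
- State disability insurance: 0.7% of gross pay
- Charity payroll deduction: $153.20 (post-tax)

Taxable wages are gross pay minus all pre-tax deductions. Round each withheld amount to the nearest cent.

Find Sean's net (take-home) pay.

Gross pay: 40 × $51.35 = $2,054.00
Dependent-care account contribution: $108.25
Taxable wages = $2,054.00 − $108.25 = $1,945.75
Municipal income tax: $1,945.75 × 0.0234 = $45.53
State withholding: $1,945.75 × 0.0229 = $44.56
State unemployment insurance (employee share): $2,054.00 × 0.0079 = $16.23
State disability insurance: $2,054.00 × 0.007 = $14.38
Parking fee: $88.76
Charity payroll deduction: $153.20
Dental insurance premium: $34.02
Total deductions = $108.25 + $45.53 + $44.56 + $16.23 + $14.38 + $88.76 + $153.20 + $34.02 = $504.93
Net pay = $2,054.00 − $504.93 = $1,549.07

$1,549.07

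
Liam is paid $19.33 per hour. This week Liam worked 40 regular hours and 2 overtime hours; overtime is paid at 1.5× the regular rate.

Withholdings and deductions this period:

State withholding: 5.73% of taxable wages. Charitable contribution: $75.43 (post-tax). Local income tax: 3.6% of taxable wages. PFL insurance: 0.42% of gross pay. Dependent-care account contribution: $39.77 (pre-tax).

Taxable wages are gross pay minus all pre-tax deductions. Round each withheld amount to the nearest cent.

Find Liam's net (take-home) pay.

Regular pay: 40 × $19.33 = $773.20
Overtime pay: 2 × $19.33 × 1.5 = $57.99
Gross pay = $773.20 + $57.99 = $831.19
Dependent-care account contribution: $39.77
Taxable wages = $831.19 − $39.77 = $791.42
Local income tax: $791.42 × 0.036 = $28.49
State withholding: $791.42 × 0.0573 = $45.35
PFL insurance: $831.19 × 0.0042 = $3.49
Charitable contribution: $75.43
Total deductions = $39.77 + $28.49 + $45.35 + $3.49 + $75.43 = $192.53
Net pay = $831.19 − $192.53 = $638.66

$638.66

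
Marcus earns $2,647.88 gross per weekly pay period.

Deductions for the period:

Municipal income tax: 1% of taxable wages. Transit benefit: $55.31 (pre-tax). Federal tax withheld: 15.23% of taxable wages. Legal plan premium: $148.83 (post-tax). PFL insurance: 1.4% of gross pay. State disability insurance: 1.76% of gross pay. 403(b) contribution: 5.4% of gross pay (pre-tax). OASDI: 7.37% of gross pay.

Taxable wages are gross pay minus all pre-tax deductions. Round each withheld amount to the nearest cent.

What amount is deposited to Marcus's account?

403(b) contribution: $2,647.88 × 0.054 = $142.99
Transit benefit: $55.31
Pre-tax total = $142.99 + $55.31 = $198.30
Taxable wages = $2,647.88 − $198.30 = $2,449.58
Federal tax withheld: $2,449.58 × 0.1523 = $373.07
Municipal income tax: $2,449.58 × 0.01 = $24.50
OASDI: $2,647.88 × 0.0737 = $195.15
State disability insurance: $2,647.88 × 0.0176 = $46.60
PFL insurance: $2,647.88 × 0.014 = $37.07
Legal plan premium: $148.83
Total deductions = $142.99 + $55.31 + $373.07 + $24.50 + $195.15 + $46.60 + $37.07 + $148.83 = $1,023.52
Net pay = $2,647.88 − $1,023.52 = $1,624.36

$1,624.36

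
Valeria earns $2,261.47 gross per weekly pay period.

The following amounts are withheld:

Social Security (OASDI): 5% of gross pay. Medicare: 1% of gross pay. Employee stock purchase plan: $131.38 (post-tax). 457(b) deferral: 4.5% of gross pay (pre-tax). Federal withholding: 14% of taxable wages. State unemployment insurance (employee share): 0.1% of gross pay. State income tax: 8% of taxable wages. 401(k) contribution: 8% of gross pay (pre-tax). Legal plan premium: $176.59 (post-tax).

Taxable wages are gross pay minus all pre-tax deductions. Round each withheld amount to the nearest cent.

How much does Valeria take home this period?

$1,097.54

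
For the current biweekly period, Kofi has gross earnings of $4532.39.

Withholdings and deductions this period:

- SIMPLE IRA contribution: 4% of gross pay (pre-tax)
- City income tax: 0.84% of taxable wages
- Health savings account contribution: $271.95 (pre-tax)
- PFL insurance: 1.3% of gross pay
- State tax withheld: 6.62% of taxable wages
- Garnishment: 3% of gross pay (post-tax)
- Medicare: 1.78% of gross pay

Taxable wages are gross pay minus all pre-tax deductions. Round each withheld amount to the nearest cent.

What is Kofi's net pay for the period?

SIMPLE IRA contribution: $4532.39 × 0.04 = $181.30
Health savings account contribution: $271.95
Pre-tax total = $181.30 + $271.95 = $453.25
Taxable wages = $4532.39 − $453.25 = $4079.14
State tax withheld: $4079.14 × 0.0662 = $270.04
City income tax: $4079.14 × 0.0084 = $34.26
Medicare: $4532.39 × 0.0178 = $80.68
PFL insurance: $4532.39 × 0.013 = $58.92
Garnishment: $4532.39 × 0.03 = $135.97
Total deductions = $181.30 + $271.95 + $270.04 + $34.26 + $80.68 + $58.92 + $135.97 = $1033.12
Net pay = $4532.39 − $1033.12 = $3499.27

$3499.27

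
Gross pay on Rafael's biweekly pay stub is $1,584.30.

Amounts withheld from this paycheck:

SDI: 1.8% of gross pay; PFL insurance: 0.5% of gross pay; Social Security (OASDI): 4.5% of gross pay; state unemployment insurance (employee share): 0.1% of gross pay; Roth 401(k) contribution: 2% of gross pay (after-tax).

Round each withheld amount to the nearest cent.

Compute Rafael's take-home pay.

SDI: $1,584.30 × 0.018 = $28.52
State unemployment insurance (employee share): $1,584.30 × 0.001 = $1.58
PFL insurance: $1,584.30 × 0.005 = $7.92
Social Security (OASDI): $1,584.30 × 0.045 = $71.29
Roth 401(k) contribution: $1,584.30 × 0.02 = $31.69
Total deductions = $28.52 + $1.58 + $7.92 + $71.29 + $31.69 = $141.00
Net pay = $1,584.30 − $141.00 = $1,443.30

$1,443.30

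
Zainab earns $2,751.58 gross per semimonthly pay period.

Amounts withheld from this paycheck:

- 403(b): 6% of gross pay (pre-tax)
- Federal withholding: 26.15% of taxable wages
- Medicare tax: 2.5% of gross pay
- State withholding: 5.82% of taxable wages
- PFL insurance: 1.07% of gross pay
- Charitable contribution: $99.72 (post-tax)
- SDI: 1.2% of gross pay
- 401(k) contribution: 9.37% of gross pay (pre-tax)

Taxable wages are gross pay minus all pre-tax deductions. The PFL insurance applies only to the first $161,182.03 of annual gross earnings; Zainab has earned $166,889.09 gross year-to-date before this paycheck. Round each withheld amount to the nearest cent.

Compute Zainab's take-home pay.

403(b): $2,751.58 × 0.06 = $165.09
401(k) contribution: $2,751.58 × 0.0937 = $257.82
Pre-tax total = $165.09 + $257.82 = $422.91
Taxable wages = $2,751.58 − $422.91 = $2,328.67
State withholding: $2,328.67 × 0.0582 = $135.53
Federal withholding: $2,328.67 × 0.2615 = $608.95
Medicare tax: $2,751.58 × 0.025 = $68.79
PFL insurance: annual cap $161,182.03 already reached (YTD $166,889.09), so $0.00
SDI: $2,751.58 × 0.012 = $33.02
Charitable contribution: $99.72
Total deductions = $165.09 + $257.82 + $135.53 + $608.95 + $68.79 + $0.00 + $33.02 + $99.72 = $1,368.92
Net pay = $2,751.58 − $1,368.92 = $1,382.66

$1,382.66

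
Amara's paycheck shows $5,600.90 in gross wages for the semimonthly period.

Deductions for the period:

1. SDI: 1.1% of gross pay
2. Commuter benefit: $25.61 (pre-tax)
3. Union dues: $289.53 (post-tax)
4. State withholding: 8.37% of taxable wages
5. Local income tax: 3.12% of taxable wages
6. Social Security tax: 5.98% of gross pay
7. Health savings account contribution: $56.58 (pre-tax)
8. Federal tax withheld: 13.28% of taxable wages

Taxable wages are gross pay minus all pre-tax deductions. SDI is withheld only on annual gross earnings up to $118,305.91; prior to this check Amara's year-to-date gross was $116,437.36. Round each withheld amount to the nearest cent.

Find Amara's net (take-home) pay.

Health savings account contribution: $56.58
Commuter benefit: $25.61
Pre-tax total = $56.58 + $25.61 = $82.19
Taxable wages = $5,600.90 − $82.19 = $5,518.71
Federal tax withheld: $5,518.71 × 0.1328 = $732.88
Local income tax: $5,518.71 × 0.0312 = $172.18
State withholding: $5,518.71 × 0.0837 = $461.92
SDI: only $118,305.91 − $116,437.36 = $1,868.55 of this check is subject → $1,868.55 × 0.011 = $20.55
Social Security tax: $5,600.90 × 0.0598 = $334.93
Union dues: $289.53
Total deductions = $56.58 + $25.61 + $732.88 + $172.18 + $461.92 + $20.55 + $334.93 + $289.53 = $2,094.18
Net pay = $5,600.90 − $2,094.18 = $3,506.72

$3,506.72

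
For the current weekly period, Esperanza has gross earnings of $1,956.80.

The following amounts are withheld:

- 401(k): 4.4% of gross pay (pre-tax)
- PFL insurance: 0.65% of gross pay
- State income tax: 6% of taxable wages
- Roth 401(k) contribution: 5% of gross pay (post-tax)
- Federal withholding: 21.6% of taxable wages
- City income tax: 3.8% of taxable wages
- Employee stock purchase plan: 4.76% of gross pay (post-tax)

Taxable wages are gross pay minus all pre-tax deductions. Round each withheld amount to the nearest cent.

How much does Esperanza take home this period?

$1,079.60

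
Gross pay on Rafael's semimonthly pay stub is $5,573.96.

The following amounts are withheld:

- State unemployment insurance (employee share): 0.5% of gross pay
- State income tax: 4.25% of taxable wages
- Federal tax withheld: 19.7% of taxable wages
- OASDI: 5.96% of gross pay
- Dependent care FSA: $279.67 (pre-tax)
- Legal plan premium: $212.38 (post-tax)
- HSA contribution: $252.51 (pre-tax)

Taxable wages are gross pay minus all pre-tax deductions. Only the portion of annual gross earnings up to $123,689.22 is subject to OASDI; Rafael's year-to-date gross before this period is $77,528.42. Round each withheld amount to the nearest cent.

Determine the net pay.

HSA contribution: $252.51
Dependent care FSA: $279.67
Pre-tax total = $252.51 + $279.67 = $532.18
Taxable wages = $5,573.96 − $532.18 = $5,041.78
State income tax: $5,041.78 × 0.0425 = $214.28
Federal tax withheld: $5,041.78 × 0.197 = $993.23
State unemployment insurance (employee share): $5,573.96 × 0.005 = $27.87
OASDI: cap not yet reached, full $5,573.96 is subject → $5,573.96 × 0.0596 = $332.21
Legal plan premium: $212.38
Total deductions = $252.51 + $279.67 + $214.28 + $993.23 + $27.87 + $332.21 + $212.38 = $2,312.15
Net pay = $5,573.96 − $2,312.15 = $3,261.81

$3,261.81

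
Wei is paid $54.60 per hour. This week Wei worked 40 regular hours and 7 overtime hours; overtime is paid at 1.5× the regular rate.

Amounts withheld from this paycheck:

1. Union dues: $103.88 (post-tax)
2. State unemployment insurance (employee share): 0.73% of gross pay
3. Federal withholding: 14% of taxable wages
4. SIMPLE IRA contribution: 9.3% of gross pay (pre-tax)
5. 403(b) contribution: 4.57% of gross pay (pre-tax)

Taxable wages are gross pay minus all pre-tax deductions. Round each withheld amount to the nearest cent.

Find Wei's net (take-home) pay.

$1,918.37

Regular pay: 40 × $54.60 = $2,184.00
Overtime pay: 7 × $54.60 × 1.5 = $573.30
Gross pay = $2,184.00 + $573.30 = $2,757.30
SIMPLE IRA contribution: $2,757.30 × 0.093 = $256.43
403(b) contribution: $2,757.30 × 0.0457 = $126.01
Pre-tax total = $256.43 + $126.01 = $382.44
Taxable wages = $2,757.30 − $382.44 = $2,374.86
Federal withholding: $2,374.86 × 0.14 = $332.48
State unemployment insurance (employee share): $2,757.30 × 0.0073 = $20.13
Union dues: $103.88
Total deductions = $256.43 + $126.01 + $332.48 + $20.13 + $103.88 = $838.93
Net pay = $2,757.30 − $838.93 = $1,918.37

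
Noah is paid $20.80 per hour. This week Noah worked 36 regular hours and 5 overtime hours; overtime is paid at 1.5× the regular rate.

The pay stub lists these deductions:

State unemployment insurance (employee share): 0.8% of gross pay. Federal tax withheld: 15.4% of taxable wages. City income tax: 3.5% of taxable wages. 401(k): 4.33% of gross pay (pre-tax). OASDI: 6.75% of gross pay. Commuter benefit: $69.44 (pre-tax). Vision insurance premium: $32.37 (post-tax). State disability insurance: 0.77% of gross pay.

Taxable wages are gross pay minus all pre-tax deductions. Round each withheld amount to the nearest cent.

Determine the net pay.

$538.05

Regular pay: 36 × $20.80 = $748.80
Overtime pay: 5 × $20.80 × 1.5 = $156.00
Gross pay = $748.80 + $156.00 = $904.80
Commuter benefit: $69.44
401(k): $904.80 × 0.0433 = $39.18
Pre-tax total = $69.44 + $39.18 = $108.62
Taxable wages = $904.80 − $108.62 = $796.18
City income tax: $796.18 × 0.035 = $27.87
Federal tax withheld: $796.18 × 0.154 = $122.61
State unemployment insurance (employee share): $904.80 × 0.008 = $7.24
State disability insurance: $904.80 × 0.0077 = $6.97
OASDI: $904.80 × 0.0675 = $61.07
Vision insurance premium: $32.37
Total deductions = $69.44 + $39.18 + $27.87 + $122.61 + $7.24 + $6.97 + $61.07 + $32.37 = $366.75
Net pay = $904.80 − $366.75 = $538.05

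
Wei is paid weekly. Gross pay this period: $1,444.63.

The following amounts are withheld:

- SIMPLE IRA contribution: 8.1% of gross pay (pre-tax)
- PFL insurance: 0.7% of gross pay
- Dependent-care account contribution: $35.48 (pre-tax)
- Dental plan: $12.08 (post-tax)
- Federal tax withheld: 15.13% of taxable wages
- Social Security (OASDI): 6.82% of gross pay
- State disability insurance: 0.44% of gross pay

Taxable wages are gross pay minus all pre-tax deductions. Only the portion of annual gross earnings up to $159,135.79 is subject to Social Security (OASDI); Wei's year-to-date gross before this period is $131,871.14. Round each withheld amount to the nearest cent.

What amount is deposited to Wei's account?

$969.56

Dependent-care account contribution: $35.48
SIMPLE IRA contribution: $1,444.63 × 0.081 = $117.02
Pre-tax total = $35.48 + $117.02 = $152.50
Taxable wages = $1,444.63 − $152.50 = $1,292.13
Federal tax withheld: $1,292.13 × 0.1513 = $195.50
Social Security (OASDI): cap not yet reached, full $1,444.63 is subject → $1,444.63 × 0.0682 = $98.52
State disability insurance: $1,444.63 × 0.0044 = $6.36
PFL insurance: $1,444.63 × 0.007 = $10.11
Dental plan: $12.08
Total deductions = $35.48 + $117.02 + $195.50 + $98.52 + $6.36 + $10.11 + $12.08 = $475.07
Net pay = $1,444.63 − $475.07 = $969.56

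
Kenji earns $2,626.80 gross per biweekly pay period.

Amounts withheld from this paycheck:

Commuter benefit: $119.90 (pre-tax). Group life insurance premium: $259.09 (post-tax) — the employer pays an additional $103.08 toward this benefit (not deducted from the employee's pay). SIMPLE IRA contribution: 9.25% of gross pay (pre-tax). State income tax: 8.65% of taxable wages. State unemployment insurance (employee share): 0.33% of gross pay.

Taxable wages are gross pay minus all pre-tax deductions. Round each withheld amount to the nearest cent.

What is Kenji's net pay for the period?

Commuter benefit: $119.90
SIMPLE IRA contribution: $2,626.80 × 0.0925 = $242.98
Pre-tax total = $119.90 + $242.98 = $362.88
Taxable wages = $2,626.80 − $362.88 = $2,263.92
State income tax: $2,263.92 × 0.0865 = $195.83
State unemployment insurance (employee share): $2,626.80 × 0.0033 = $8.67
Group life insurance premium: $259.09
(Employer's $103.08 toward group life insurance premium is not withheld from the employee.)
Total deductions = $119.90 + $242.98 + $195.83 + $8.67 + $259.09 = $826.47
Net pay = $2,626.80 − $826.47 = $1,800.33

$1,800.33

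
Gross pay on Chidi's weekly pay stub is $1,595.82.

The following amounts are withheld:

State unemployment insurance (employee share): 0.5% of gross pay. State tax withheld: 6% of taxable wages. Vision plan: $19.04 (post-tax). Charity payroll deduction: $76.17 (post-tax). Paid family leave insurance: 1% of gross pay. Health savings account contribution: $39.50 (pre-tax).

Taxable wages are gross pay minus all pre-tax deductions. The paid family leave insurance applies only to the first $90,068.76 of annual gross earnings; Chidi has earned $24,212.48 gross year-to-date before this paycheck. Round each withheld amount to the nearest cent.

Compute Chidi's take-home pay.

$1,343.79

Health savings account contribution: $39.50
Taxable wages = $1,595.82 − $39.50 = $1,556.32
State tax withheld: $1,556.32 × 0.06 = $93.38
Paid family leave insurance: cap not yet reached, full $1,595.82 is subject → $1,595.82 × 0.01 = $15.96
State unemployment insurance (employee share): $1,595.82 × 0.005 = $7.98
Charity payroll deduction: $76.17
Vision plan: $19.04
Total deductions = $39.50 + $93.38 + $15.96 + $7.98 + $76.17 + $19.04 = $252.03
Net pay = $1,595.82 − $252.03 = $1,343.79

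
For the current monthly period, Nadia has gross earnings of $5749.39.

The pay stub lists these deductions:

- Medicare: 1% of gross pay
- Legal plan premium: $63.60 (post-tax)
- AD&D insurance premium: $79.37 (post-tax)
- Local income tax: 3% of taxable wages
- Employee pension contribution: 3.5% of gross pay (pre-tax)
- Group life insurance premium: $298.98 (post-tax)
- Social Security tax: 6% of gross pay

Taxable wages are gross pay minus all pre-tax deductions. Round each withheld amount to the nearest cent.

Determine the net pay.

$4537.32

Employee pension contribution: $5749.39 × 0.035 = $201.23
Taxable wages = $5749.39 − $201.23 = $5548.16
Local income tax: $5548.16 × 0.03 = $166.44
Medicare: $5749.39 × 0.01 = $57.49
Social Security tax: $5749.39 × 0.06 = $344.96
Group life insurance premium: $298.98
AD&D insurance premium: $79.37
Legal plan premium: $63.60
Total deductions = $201.23 + $166.44 + $57.49 + $344.96 + $298.98 + $79.37 + $63.60 = $1212.07
Net pay = $5749.39 − $1212.07 = $4537.32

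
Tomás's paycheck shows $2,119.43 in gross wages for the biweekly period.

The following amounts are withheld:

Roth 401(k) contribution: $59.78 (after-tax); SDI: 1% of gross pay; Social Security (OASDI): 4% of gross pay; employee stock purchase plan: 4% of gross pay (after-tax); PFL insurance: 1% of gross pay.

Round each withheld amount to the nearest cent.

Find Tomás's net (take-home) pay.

$1,847.71

Social Security (OASDI): $2,119.43 × 0.04 = $84.78
PFL insurance: $2,119.43 × 0.01 = $21.19
SDI: $2,119.43 × 0.01 = $21.19
Employee stock purchase plan: $2,119.43 × 0.04 = $84.78
Roth 401(k) contribution: $59.78
Total deductions = $84.78 + $21.19 + $21.19 + $84.78 + $59.78 = $271.72
Net pay = $2,119.43 − $271.72 = $1,847.71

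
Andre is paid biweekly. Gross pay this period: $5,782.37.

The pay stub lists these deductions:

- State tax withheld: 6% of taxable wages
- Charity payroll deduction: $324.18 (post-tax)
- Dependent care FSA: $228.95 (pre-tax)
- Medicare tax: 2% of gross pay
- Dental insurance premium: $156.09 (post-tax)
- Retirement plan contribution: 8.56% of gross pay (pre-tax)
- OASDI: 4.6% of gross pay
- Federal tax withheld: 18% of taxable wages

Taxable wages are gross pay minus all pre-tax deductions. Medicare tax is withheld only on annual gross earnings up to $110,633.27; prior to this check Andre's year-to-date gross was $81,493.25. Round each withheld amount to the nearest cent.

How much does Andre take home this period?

Dependent care FSA: $228.95
Retirement plan contribution: $5,782.37 × 0.0856 = $494.97
Pre-tax total = $228.95 + $494.97 = $723.92
Taxable wages = $5,782.37 − $723.92 = $5,058.45
State tax withheld: $5,058.45 × 0.06 = $303.51
Federal tax withheld: $5,058.45 × 0.18 = $910.52
Medicare tax: cap not yet reached, full $5,782.37 is subject → $5,782.37 × 0.02 = $115.65
OASDI: $5,782.37 × 0.046 = $265.99
Dental insurance premium: $156.09
Charity payroll deduction: $324.18
Total deductions = $228.95 + $494.97 + $303.51 + $910.52 + $115.65 + $265.99 + $156.09 + $324.18 = $2,799.86
Net pay = $5,782.37 − $2,799.86 = $2,982.51

$2,982.51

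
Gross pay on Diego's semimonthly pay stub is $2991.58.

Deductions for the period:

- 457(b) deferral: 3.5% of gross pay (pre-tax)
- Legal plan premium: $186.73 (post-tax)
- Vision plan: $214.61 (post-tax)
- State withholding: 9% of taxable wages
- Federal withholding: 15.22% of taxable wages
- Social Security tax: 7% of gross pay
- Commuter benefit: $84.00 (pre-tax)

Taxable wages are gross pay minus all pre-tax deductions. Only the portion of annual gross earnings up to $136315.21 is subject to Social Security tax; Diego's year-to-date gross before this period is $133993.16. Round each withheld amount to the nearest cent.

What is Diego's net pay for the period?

$1560.13

Commuter benefit: $84.00
457(b) deferral: $2991.58 × 0.035 = $104.71
Pre-tax total = $84.00 + $104.71 = $188.71
Taxable wages = $2991.58 − $188.71 = $2802.87
State withholding: $2802.87 × 0.09 = $252.26
Federal withholding: $2802.87 × 0.1522 = $426.60
Social Security tax: only $136315.21 − $133993.16 = $2322.05 of this check is subject → $2322.05 × 0.07 = $162.54
Legal plan premium: $186.73
Vision plan: $214.61
Total deductions = $84.00 + $104.71 + $252.26 + $426.60 + $162.54 + $186.73 + $214.61 = $1431.45
Net pay = $2991.58 − $1431.45 = $1560.13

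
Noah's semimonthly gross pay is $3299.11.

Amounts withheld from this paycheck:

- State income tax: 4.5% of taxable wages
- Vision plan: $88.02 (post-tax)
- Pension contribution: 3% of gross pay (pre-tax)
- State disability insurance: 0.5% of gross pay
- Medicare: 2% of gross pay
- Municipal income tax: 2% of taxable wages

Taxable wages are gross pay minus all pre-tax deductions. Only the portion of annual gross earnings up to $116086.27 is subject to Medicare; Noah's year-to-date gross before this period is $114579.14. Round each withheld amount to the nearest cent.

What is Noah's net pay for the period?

$2857.47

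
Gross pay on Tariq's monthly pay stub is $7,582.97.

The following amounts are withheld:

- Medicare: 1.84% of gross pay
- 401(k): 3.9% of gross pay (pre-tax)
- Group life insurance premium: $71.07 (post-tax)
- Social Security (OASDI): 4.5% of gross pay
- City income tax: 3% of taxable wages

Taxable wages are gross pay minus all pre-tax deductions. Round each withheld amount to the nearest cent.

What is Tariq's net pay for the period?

401(k): $7,582.97 × 0.039 = $295.74
Taxable wages = $7,582.97 − $295.74 = $7,287.23
City income tax: $7,287.23 × 0.03 = $218.62
Medicare: $7,582.97 × 0.0184 = $139.53
Social Security (OASDI): $7,582.97 × 0.045 = $341.23
Group life insurance premium: $71.07
Total deductions = $295.74 + $218.62 + $139.53 + $341.23 + $71.07 = $1,066.19
Net pay = $7,582.97 − $1,066.19 = $6,516.78

$6,516.78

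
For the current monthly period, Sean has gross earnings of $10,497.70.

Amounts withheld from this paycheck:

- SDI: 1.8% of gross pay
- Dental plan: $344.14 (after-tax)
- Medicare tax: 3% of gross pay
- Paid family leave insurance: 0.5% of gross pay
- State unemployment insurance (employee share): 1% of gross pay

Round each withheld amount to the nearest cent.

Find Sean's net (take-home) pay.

$9,492.20

Medicare tax: $10,497.70 × 0.03 = $314.93
SDI: $10,497.70 × 0.018 = $188.96
Paid family leave insurance: $10,497.70 × 0.005 = $52.49
State unemployment insurance (employee share): $10,497.70 × 0.01 = $104.98
Dental plan: $344.14
Total deductions = $314.93 + $188.96 + $52.49 + $104.98 + $344.14 = $1,005.50
Net pay = $10,497.70 − $1,005.50 = $9,492.20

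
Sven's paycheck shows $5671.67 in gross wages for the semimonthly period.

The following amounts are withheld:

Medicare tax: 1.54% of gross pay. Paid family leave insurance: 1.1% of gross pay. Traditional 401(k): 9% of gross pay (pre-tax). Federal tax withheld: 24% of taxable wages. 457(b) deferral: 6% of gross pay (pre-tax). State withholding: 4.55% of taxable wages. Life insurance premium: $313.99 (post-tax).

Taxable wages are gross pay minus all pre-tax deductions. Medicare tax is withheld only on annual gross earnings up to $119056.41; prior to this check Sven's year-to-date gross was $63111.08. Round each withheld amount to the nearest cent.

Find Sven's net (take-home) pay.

$2980.83

457(b) deferral: $5671.67 × 0.06 = $340.30
Traditional 401(k): $5671.67 × 0.09 = $510.45
Pre-tax total = $340.30 + $510.45 = $850.75
Taxable wages = $5671.67 − $850.75 = $4820.92
Federal tax withheld: $4820.92 × 0.24 = $1157.02
State withholding: $4820.92 × 0.0455 = $219.35
Paid family leave insurance: $5671.67 × 0.011 = $62.39
Medicare tax: cap not yet reached, full $5671.67 is subject → $5671.67 × 0.0154 = $87.34
Life insurance premium: $313.99
Total deductions = $340.30 + $510.45 + $1157.02 + $219.35 + $62.39 + $87.34 + $313.99 = $2690.84
Net pay = $5671.67 − $2690.84 = $2980.83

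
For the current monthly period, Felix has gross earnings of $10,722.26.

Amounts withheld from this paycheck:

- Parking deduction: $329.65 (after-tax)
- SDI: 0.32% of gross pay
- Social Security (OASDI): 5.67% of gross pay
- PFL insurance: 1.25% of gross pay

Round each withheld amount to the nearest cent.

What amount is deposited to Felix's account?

$9,616.32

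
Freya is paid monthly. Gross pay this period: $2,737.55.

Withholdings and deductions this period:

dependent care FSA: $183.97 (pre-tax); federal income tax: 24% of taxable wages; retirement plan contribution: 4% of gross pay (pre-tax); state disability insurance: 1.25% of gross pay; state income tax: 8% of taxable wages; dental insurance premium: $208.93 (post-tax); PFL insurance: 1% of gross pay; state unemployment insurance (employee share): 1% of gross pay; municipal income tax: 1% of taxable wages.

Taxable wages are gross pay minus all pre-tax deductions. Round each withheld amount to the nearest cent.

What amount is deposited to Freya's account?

$1,339.62

Dependent care FSA: $183.97
Retirement plan contribution: $2,737.55 × 0.04 = $109.50
Pre-tax total = $183.97 + $109.50 = $293.47
Taxable wages = $2,737.55 − $293.47 = $2,444.08
State income tax: $2,444.08 × 0.08 = $195.53
Municipal income tax: $2,444.08 × 0.01 = $24.44
Federal income tax: $2,444.08 × 0.24 = $586.58
PFL insurance: $2,737.55 × 0.01 = $27.38
State unemployment insurance (employee share): $2,737.55 × 0.01 = $27.38
State disability insurance: $2,737.55 × 0.0125 = $34.22
Dental insurance premium: $208.93
Total deductions = $183.97 + $109.50 + $195.53 + $24.44 + $586.58 + $27.38 + $27.38 + $34.22 + $208.93 = $1,397.93
Net pay = $2,737.55 − $1,397.93 = $1,339.62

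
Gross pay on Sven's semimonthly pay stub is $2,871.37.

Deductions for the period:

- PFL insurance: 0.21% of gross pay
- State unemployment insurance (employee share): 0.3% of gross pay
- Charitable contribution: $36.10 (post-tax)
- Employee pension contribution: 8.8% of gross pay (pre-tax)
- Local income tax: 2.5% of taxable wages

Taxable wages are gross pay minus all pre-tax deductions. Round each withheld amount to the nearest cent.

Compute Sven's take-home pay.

$2,502.48

Employee pension contribution: $2,871.37 × 0.088 = $252.68
Taxable wages = $2,871.37 − $252.68 = $2,618.69
Local income tax: $2,618.69 × 0.025 = $65.47
PFL insurance: $2,871.37 × 0.0021 = $6.03
State unemployment insurance (employee share): $2,871.37 × 0.003 = $8.61
Charitable contribution: $36.10
Total deductions = $252.68 + $65.47 + $6.03 + $8.61 + $36.10 = $368.89
Net pay = $2,871.37 − $368.89 = $2,502.48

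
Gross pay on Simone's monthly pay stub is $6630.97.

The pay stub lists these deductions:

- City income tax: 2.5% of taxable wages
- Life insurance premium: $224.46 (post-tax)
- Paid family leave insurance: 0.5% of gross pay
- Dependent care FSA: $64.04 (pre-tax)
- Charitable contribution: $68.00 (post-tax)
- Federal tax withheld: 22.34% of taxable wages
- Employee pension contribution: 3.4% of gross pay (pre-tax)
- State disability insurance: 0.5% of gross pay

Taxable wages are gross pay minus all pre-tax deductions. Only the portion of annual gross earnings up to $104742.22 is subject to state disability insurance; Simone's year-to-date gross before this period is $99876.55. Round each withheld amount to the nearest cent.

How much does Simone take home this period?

Dependent care FSA: $64.04
Employee pension contribution: $6630.97 × 0.034 = $225.45
Pre-tax total = $64.04 + $225.45 = $289.49
Taxable wages = $6630.97 − $289.49 = $6341.48
Federal tax withheld: $6341.48 × 0.2234 = $1416.69
City income tax: $6341.48 × 0.025 = $158.54
Paid family leave insurance: $6630.97 × 0.005 = $33.15
State disability insurance: only $104742.22 − $99876.55 = $4865.67 of this check is subject → $4865.67 × 0.005 = $24.33
Charitable contribution: $68.00
Life insurance premium: $224.46
Total deductions = $64.04 + $225.45 + $1416.69 + $158.54 + $33.15 + $24.33 + $68.00 + $224.46 = $2214.66
Net pay = $6630.97 − $2214.66 = $4416.31

$4416.31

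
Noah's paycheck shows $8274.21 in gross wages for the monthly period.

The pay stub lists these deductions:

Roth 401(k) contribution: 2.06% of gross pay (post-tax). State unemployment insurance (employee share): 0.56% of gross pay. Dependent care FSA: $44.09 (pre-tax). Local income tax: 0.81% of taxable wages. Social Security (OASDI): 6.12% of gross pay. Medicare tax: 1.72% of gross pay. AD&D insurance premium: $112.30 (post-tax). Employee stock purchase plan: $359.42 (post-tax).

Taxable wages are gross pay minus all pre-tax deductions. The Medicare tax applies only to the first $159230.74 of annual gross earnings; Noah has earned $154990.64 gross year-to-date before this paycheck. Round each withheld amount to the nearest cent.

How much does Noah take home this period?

Dependent care FSA: $44.09
Taxable wages = $8274.21 − $44.09 = $8230.12
Local income tax: $8230.12 × 0.0081 = $66.66
Social Security (OASDI): $8274.21 × 0.0612 = $506.38
State unemployment insurance (employee share): $8274.21 × 0.0056 = $46.34
Medicare tax: only $159230.74 − $154990.64 = $4240.10 of this check is subject → $4240.10 × 0.0172 = $72.93
Employee stock purchase plan: $359.42
AD&D insurance premium: $112.30
Roth 401(k) contribution: $8274.21 × 0.0206 = $170.45
Total deductions = $44.09 + $66.66 + $506.38 + $46.34 + $72.93 + $359.42 + $112.30 + $170.45 = $1378.57
Net pay = $8274.21 − $1378.57 = $6895.64

$6895.64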